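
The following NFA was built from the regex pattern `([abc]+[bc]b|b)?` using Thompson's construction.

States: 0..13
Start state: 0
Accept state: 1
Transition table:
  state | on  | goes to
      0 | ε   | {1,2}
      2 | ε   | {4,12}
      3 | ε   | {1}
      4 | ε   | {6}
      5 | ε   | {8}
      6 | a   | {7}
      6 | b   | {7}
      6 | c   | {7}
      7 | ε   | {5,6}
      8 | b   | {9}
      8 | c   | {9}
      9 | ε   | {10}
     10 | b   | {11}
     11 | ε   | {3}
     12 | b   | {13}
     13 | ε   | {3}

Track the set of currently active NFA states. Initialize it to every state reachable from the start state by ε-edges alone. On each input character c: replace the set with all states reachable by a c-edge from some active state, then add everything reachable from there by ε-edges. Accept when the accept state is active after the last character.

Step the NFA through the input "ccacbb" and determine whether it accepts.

S₀ = ε-closure({0}) = {0,1,2,4,6,12}
'c' @ 1: {5,6,7,8}
'c' @ 2: {5,6,7,8,9,10}
'a' @ 3: {5,6,7,8}
'c' @ 4: {5,6,7,8,9,10}
'b' @ 5: {1,3,5,6,7,8,9,10,11}  ✓accept
'b' @ 6: {1,3,5,6,7,8,9,10,11}  ✓accept
end set {1,3,5,6,7,8,9,10,11} — state 1 in

Answer: ACCEPT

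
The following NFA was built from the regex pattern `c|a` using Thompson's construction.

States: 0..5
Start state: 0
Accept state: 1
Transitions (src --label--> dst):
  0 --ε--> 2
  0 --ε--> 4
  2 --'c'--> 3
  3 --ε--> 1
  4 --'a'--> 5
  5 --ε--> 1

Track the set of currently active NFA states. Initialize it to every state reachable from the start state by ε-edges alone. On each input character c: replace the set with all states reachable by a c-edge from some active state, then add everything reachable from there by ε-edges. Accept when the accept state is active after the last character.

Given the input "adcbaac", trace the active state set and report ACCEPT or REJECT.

S₀ = ε-closure({0}) = {0,2,4}
'a' @ 1: {1,5}  [accepting]
'd' @ 2: {}  — no active states
rest 'cbaac' ignored (set empty)
final: {}; accept 1 not in set

Answer: REJECT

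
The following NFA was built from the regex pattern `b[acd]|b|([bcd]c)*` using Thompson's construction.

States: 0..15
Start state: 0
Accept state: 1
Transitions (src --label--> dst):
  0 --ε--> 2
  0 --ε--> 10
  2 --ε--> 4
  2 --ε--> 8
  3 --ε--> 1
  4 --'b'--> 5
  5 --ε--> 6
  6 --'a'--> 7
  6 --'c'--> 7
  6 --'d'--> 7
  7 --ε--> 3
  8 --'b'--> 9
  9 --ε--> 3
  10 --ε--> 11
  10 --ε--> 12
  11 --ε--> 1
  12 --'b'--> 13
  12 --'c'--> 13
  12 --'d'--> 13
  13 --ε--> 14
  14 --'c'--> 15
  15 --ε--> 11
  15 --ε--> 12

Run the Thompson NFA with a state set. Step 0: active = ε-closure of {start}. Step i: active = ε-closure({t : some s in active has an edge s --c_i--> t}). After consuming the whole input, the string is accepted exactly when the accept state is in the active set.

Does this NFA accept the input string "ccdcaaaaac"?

S₀ = ε-closure({0}) = {0,1,2,4,8,10,11,12}
'c' @ 1: {13,14}
'c' @ 2: {1,11,12,15}  (accept∈set)
'd' @ 3: {13,14}
'c' @ 4: {1,11,12,15}  (accept∈set)
'a' @ 5: {}  — state set empty
rest 'aaaac' ignored (set empty)
end set {} — state 1 not in

Answer: REJECT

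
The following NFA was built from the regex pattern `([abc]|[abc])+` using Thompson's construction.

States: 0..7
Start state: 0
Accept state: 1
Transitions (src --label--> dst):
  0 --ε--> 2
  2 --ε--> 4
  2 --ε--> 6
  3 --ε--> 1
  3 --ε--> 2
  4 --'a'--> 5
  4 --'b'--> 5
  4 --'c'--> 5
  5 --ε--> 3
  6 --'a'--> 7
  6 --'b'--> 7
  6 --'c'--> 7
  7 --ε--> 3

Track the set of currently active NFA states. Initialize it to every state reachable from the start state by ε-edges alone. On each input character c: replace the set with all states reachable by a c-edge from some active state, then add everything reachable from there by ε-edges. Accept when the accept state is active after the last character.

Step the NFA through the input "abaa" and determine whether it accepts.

Answer: ACCEPT

Derivation:
S₀ = ε-closure({0}) = {0,2,4,6}
'a' @ 1: {1,2,3,4,5,6,7}  [accepting]
'b' @ 2: {1,2,3,4,5,6,7}  [accepting]
'a' @ 3: {1,2,3,4,5,6,7}  [accepting]
'a' @ 4: {1,2,3,4,5,6,7}  [accepting]
end set {1,2,3,4,5,6,7} — state 1 in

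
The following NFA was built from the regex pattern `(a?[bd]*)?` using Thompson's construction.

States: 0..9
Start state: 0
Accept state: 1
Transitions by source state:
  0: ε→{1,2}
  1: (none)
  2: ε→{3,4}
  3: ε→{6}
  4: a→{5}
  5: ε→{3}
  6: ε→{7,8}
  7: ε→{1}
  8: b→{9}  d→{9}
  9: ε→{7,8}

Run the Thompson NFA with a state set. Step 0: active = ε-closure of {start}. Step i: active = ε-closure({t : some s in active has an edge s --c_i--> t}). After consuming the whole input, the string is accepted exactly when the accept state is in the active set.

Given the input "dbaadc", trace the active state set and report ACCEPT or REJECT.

Answer: REJECT

Derivation:
start: ε-closure({0}) = {0,1,2,3,4,6,7,8}
'd' @ 1: {1,7,8,9}  (accept∈set)
'b' @ 2: {1,7,8,9}  (accept∈set)
'a' @ 3: {}  — state set empty
rest 'adc' ignored (set empty)
after full input: {}  (accept=1 not in)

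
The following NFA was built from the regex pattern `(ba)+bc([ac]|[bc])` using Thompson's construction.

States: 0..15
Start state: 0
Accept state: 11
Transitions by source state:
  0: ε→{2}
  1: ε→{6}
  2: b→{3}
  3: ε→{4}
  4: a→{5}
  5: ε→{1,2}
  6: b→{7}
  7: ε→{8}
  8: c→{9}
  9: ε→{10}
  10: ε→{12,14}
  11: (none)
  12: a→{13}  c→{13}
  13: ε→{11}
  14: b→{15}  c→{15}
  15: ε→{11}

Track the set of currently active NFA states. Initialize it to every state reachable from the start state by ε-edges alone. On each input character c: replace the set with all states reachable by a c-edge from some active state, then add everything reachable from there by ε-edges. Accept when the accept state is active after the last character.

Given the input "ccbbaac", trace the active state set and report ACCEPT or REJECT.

S₀ = ε-closure({0}) = {0,2}
'c' @ 1: {}  — state set empty
rest 'cbbaac' ignored (set empty)
final: {}; accept 11 not in set

Answer: REJECT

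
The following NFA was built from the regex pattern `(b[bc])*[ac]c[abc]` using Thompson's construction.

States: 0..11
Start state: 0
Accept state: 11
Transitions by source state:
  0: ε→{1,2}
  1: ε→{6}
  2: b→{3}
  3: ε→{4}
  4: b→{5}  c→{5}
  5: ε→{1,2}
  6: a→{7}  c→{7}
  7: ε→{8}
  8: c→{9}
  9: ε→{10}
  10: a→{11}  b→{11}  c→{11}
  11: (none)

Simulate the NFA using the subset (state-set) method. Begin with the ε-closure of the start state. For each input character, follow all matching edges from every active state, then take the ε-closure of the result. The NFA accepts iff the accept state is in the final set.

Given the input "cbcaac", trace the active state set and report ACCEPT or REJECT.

Answer: REJECT

Trace:
start: ε-closure({0}) = {0,1,2,6}
'c' @ 1: {7,8}
'b' @ 2: {}  — dead — no transitions
rest 'caac' ignored (set empty)
after full input: {}  (accept=11 not in)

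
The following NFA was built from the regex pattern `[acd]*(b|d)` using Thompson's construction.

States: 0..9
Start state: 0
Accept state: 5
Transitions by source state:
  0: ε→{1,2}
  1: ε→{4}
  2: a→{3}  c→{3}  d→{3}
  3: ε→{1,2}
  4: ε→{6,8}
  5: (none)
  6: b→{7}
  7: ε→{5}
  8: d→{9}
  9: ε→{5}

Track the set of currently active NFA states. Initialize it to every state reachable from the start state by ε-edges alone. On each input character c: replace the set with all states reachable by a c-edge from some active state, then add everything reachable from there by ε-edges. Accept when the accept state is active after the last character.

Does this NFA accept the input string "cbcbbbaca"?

S₀ = ε-closure({0}) = {0,1,2,4,6,8}
'c' @ 1: {1,2,3,4,6,8}
'b' @ 2: {5,7}  ✓accept
'c' @ 3: {}  — state set empty
rest 'bbbaca' ignored (set empty)
final: {}; accept 5 not in set

Answer: REJECT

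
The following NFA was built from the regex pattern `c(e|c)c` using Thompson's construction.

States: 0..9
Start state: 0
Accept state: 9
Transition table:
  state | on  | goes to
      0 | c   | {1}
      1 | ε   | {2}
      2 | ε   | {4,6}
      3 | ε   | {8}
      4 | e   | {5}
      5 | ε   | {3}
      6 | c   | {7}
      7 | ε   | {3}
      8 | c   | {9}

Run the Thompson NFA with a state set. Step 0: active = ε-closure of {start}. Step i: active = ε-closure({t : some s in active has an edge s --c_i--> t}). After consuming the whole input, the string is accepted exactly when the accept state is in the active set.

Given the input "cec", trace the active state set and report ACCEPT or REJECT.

Answer: ACCEPT

Steps:
start: ε-closure({0}) = {0}
'c' @ 1: {1,2,4,6}
'e' @ 2: {3,5,8}
'c' @ 3: {9}  [accepting]
after full input: {9}  (accept=9 in)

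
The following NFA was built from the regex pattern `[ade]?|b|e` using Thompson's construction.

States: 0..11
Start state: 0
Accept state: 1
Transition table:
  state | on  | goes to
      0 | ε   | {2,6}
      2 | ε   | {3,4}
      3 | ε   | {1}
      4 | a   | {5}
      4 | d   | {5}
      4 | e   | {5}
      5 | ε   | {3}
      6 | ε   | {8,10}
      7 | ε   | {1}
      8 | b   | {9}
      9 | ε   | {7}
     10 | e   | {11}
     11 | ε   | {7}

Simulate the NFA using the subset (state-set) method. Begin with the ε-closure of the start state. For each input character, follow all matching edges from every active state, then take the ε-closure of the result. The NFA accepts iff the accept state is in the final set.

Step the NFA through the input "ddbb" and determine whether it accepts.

initial (ε-close {0}): {0,1,2,3,4,6,8,10}
'd' @ 1: {1,3,5}  [accepting]
'd' @ 2: {}  — state set empty
rest 'bb' ignored (set empty)
end set {} — state 1 not in

Answer: REJECT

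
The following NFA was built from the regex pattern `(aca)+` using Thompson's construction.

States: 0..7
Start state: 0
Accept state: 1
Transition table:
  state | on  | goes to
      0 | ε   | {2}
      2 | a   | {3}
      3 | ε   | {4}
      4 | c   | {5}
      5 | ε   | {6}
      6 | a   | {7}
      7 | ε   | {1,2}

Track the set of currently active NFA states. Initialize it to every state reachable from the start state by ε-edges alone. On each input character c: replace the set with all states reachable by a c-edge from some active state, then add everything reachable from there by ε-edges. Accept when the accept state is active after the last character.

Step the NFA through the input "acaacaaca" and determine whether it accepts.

Answer: ACCEPT

Derivation:
S₀ = ε-closure({0}) = {0,2}
'a' @ 1: {3,4}
'c' @ 2: {5,6}
'a' @ 3: {1,2,7}  (accept∈set)
'a' @ 4: {3,4}
'c' @ 5: {5,6}
'a' @ 6: {1,2,7}  (accept∈set)
'a' @ 7: {3,4}
'c' @ 8: {5,6}
'a' @ 9: {1,2,7}  (accept∈set)
after full input: {1,2,7}  (accept=1 in)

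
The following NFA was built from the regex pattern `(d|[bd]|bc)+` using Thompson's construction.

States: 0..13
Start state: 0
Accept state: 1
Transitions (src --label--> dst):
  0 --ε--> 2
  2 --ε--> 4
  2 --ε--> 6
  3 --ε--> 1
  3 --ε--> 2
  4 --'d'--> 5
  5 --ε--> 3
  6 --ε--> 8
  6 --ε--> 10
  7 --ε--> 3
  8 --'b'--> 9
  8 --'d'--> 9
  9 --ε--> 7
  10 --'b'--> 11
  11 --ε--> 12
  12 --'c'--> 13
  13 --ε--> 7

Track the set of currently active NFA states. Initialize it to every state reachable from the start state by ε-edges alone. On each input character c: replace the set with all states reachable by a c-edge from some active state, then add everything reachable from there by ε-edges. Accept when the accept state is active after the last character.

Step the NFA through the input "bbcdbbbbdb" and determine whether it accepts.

start: ε-closure({0}) = {0,2,4,6,8,10}
'b' @ 1: {1,2,3,4,6,7,8,9,10,11,12}  (accept∈set)
'b' @ 2: {1,2,3,4,6,7,8,9,10,11,12}  (accept∈set)
'c' @ 3: {1,2,3,4,6,7,8,10,13}  (accept∈set)
'd' @ 4: {1,2,3,4,5,6,7,8,9,10}  (accept∈set)
'b' @ 5: {1,2,3,4,6,7,8,9,10,11,12}  (accept∈set)
'b' @ 6: {1,2,3,4,6,7,8,9,10,11,12}  (accept∈set)
'b' @ 7: {1,2,3,4,6,7,8,9,10,11,12}  (accept∈set)
'b' @ 8: {1,2,3,4,6,7,8,9,10,11,12}  (accept∈set)
'd' @ 9: {1,2,3,4,5,6,7,8,9,10}  (accept∈set)
'b' @ 10: {1,2,3,4,6,7,8,9,10,11,12}  (accept∈set)
after full input: {1,2,3,4,6,7,8,9,10,11,12}  (accept=1 in)

Answer: ACCEPT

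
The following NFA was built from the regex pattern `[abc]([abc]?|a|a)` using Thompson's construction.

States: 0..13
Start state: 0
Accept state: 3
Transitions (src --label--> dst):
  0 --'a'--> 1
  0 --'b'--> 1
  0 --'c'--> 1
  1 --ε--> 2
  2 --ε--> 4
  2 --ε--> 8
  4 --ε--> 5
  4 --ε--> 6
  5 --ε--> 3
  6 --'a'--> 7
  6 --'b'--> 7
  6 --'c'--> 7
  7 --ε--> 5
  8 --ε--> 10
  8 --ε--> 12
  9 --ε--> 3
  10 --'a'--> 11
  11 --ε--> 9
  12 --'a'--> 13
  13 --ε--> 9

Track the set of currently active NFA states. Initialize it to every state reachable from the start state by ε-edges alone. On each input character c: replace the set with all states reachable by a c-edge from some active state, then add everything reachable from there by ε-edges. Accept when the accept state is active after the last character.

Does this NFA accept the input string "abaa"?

start: ε-closure({0}) = {0}
'a' @ 1: {1,2,3,4,5,6,8,10,12}  ✓accept
'b' @ 2: {3,5,7}  ✓accept
'a' @ 3: {}  — dead — no transitions
rest 'a' ignored (set empty)
end set {} — state 3 not in

Answer: REJECT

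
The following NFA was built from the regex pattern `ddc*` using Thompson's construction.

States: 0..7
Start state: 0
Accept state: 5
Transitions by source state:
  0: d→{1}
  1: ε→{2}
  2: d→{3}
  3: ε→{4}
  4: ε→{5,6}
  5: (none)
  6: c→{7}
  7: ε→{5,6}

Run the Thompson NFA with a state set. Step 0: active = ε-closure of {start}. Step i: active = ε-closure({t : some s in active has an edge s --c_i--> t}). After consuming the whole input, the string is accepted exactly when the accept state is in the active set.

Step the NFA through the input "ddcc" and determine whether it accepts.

S₀ = ε-closure({0}) = {0}
'd' @ 1: {1,2}
'd' @ 2: {3,4,5,6}  ✓accept
'c' @ 3: {5,6,7}  ✓accept
'c' @ 4: {5,6,7}  ✓accept
end set {5,6,7} — state 5 in

Answer: ACCEPT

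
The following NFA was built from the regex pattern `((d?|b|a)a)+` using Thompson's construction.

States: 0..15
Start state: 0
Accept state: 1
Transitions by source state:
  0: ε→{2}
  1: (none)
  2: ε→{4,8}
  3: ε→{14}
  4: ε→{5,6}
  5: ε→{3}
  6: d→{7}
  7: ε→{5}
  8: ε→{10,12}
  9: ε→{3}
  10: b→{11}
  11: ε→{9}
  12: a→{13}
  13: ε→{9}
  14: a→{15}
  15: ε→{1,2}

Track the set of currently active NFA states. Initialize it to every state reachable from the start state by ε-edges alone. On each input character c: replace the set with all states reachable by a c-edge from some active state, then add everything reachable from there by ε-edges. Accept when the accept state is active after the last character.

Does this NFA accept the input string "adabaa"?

Answer: ACCEPT

Steps:
S₀ = ε-closure({0}) = {0,2,3,4,5,6,8,10,12,14}
'a' @ 1: {1,2,3,4,5,6,8,9,10,12,13,14,15}  [accepting]
'd' @ 2: {3,5,7,14}
'a' @ 3: {1,2,3,4,5,6,8,10,12,14,15}  [accepting]
'b' @ 4: {3,9,11,14}
'a' @ 5: {1,2,3,4,5,6,8,10,12,14,15}  [accepting]
'a' @ 6: {1,2,3,4,5,6,8,9,10,12,13,14,15}  [accepting]
after full input: {1,2,3,4,5,6,8,9,10,12,13,14,15}  (accept=1 in)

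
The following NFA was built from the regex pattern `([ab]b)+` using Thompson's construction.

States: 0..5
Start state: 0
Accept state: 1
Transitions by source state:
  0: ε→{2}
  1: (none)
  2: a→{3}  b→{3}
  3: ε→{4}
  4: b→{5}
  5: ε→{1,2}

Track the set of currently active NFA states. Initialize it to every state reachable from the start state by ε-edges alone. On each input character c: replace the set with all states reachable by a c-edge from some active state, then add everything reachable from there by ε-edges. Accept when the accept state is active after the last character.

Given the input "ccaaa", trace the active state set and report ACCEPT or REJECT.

start: ε-closure({0}) = {0,2}
'c' @ 1: {}  — state set empty
rest 'caaa' ignored (set empty)
final: {}; accept 1 not in set

Answer: REJECT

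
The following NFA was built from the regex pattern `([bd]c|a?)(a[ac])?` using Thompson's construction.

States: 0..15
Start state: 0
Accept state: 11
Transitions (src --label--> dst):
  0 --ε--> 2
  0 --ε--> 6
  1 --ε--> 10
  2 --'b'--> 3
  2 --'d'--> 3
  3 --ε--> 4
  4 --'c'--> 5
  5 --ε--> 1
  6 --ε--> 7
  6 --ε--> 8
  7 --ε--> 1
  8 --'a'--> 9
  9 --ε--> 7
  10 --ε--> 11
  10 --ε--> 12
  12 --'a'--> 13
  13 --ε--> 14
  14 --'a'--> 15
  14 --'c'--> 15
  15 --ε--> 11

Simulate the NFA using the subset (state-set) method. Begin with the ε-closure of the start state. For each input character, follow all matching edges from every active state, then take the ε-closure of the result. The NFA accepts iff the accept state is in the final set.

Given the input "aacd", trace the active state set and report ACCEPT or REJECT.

Answer: REJECT

Steps:
initial (ε-close {0}): {0,1,2,6,7,8,10,11,12}
'a' @ 1: {1,7,9,10,11,12,13,14}  ✓accept
'a' @ 2: {11,13,14,15}  ✓accept
'c' @ 3: {11,15}  ✓accept
'd' @ 4: {}  — state set empty
after full input: {}  (accept=11 not in)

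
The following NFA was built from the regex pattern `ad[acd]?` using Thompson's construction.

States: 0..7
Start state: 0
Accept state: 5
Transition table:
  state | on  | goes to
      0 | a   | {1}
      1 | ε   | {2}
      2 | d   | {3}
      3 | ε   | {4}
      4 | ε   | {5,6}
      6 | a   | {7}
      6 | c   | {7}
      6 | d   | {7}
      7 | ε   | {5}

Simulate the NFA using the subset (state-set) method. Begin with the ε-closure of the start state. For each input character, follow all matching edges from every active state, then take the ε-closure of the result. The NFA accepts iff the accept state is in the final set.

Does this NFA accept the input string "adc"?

start: ε-closure({0}) = {0}
'a' @ 1: {1,2}
'd' @ 2: {3,4,5,6}  ✓accept
'c' @ 3: {5,7}  ✓accept
after full input: {5,7}  (accept=5 in)

Answer: ACCEPT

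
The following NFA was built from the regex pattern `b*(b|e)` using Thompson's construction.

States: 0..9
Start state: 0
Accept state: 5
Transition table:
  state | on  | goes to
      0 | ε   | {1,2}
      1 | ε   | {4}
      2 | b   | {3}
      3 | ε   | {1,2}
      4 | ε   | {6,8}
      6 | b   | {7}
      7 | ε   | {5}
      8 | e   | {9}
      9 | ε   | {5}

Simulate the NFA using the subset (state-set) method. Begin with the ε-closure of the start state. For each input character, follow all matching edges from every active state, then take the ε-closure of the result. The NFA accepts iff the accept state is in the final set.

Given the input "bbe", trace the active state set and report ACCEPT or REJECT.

Answer: ACCEPT

Derivation:
start: ε-closure({0}) = {0,1,2,4,6,8}
'b' @ 1: {1,2,3,4,5,6,7,8}  [accepting]
'b' @ 2: {1,2,3,4,5,6,7,8}  [accepting]
'e' @ 3: {5,9}  [accepting]
end set {5,9} — state 5 in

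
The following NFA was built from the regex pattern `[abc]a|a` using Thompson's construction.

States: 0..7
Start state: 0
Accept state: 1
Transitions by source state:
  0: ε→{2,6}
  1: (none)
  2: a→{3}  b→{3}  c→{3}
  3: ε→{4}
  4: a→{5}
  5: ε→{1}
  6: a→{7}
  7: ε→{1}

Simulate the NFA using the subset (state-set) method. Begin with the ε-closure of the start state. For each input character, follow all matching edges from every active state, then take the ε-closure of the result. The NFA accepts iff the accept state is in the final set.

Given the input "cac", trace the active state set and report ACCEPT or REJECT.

S₀ = ε-closure({0}) = {0,2,6}
'c' @ 1: {3,4}
'a' @ 2: {1,5}  ✓accept
'c' @ 3: {}  — state set empty
after full input: {}  (accept=1 not in)

Answer: REJECT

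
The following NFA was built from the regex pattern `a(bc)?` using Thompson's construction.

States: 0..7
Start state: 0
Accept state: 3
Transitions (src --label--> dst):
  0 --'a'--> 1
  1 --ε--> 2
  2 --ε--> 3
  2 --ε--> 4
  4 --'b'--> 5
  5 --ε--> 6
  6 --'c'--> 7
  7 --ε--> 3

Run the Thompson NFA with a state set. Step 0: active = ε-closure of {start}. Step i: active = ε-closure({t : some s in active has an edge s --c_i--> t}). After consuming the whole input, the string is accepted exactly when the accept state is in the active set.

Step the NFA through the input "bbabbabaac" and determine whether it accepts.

Answer: REJECT

Steps:
S₀ = ε-closure({0}) = {0}
'b' @ 1: {}  — dead — no transitions
rest 'babbabaac' ignored (set empty)
end set {} — state 3 not in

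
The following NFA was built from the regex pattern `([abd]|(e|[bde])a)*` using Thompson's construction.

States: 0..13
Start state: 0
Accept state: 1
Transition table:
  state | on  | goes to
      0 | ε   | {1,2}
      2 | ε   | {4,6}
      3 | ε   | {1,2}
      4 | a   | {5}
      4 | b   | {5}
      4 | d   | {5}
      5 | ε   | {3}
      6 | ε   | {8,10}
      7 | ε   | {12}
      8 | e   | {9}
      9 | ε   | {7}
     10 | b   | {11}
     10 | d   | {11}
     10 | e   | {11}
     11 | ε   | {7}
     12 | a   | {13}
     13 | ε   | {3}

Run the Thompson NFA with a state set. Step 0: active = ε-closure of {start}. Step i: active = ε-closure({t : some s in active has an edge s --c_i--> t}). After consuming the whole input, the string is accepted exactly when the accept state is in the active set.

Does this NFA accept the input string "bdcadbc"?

Answer: REJECT

Trace:
S₀ = ε-closure({0}) = {0,1,2,4,6,8,10}
'b' @ 1: {1,2,3,4,5,6,7,8,10,11,12}  [accepting]
'd' @ 2: {1,2,3,4,5,6,7,8,10,11,12}  [accepting]
'c' @ 3: {}  — dead — no transitions
rest 'adbc' ignored (set empty)
after full input: {}  (accept=1 not in)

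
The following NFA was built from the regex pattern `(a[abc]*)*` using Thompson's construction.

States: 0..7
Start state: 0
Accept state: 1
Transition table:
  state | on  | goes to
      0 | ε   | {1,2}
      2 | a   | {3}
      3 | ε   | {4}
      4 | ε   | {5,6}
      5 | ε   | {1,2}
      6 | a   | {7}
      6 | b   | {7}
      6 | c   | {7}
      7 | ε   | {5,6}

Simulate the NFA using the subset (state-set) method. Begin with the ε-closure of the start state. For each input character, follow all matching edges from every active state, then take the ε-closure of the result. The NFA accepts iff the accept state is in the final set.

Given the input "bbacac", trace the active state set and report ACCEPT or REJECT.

start: ε-closure({0}) = {0,1,2}
'b' @ 1: {}  — no active states
rest 'bacac' ignored (set empty)
after full input: {}  (accept=1 not in)

Answer: REJECT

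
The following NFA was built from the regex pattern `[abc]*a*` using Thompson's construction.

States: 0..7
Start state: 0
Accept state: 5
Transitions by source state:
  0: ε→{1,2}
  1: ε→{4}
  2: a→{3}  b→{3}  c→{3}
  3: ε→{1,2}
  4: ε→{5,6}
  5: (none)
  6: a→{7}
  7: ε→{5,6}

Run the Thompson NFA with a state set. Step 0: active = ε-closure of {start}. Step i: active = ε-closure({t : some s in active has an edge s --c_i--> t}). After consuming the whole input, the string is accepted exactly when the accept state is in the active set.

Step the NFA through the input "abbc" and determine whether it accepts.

initial (ε-close {0}): {0,1,2,4,5,6}
'a' @ 1: {1,2,3,4,5,6,7}  ✓accept
'b' @ 2: {1,2,3,4,5,6}  ✓accept
'b' @ 3: {1,2,3,4,5,6}  ✓accept
'c' @ 4: {1,2,3,4,5,6}  ✓accept
end set {1,2,3,4,5,6} — state 5 in

Answer: ACCEPT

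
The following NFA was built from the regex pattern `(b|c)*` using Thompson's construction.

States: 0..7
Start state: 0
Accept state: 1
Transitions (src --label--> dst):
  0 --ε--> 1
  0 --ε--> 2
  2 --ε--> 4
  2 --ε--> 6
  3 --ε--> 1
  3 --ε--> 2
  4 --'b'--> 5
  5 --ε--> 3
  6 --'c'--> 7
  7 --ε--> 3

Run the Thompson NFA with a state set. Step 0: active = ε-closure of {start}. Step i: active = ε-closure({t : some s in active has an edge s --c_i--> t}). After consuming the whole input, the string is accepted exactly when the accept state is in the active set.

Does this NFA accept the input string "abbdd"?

Answer: REJECT

Steps:
initial (ε-close {0}): {0,1,2,4,6}
'a' @ 1: {}  — dead — no transitions
rest 'bbdd' ignored (set empty)
end set {} — state 1 not in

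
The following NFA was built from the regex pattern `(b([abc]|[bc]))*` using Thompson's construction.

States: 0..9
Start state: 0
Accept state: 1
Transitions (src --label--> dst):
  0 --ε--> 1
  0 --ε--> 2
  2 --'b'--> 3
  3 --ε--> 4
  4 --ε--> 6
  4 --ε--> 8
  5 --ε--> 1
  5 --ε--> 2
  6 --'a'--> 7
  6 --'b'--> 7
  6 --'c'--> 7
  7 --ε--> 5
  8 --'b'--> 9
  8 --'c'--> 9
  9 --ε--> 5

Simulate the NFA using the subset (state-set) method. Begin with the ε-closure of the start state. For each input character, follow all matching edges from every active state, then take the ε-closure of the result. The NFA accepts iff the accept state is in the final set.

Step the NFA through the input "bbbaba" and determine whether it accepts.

Answer: ACCEPT

Trace:
initial (ε-close {0}): {0,1,2}
'b' @ 1: {3,4,6,8}
'b' @ 2: {1,2,5,7,9}  (accept∈set)
'b' @ 3: {3,4,6,8}
'a' @ 4: {1,2,5,7}  (accept∈set)
'b' @ 5: {3,4,6,8}
'a' @ 6: {1,2,5,7}  (accept∈set)
after full input: {1,2,5,7}  (accept=1 in)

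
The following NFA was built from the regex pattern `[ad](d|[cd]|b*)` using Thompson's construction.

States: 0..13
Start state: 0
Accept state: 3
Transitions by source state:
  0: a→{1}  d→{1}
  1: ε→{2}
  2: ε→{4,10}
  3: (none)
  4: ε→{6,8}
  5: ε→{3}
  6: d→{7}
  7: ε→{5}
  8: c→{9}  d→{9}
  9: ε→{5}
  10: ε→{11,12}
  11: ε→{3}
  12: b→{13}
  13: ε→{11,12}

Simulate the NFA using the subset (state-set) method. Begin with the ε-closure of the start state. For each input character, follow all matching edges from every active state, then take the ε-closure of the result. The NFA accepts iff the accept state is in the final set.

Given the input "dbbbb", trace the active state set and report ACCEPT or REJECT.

S₀ = ε-closure({0}) = {0}
'd' @ 1: {1,2,3,4,6,8,10,11,12}  [accepting]
'b' @ 2: {3,11,12,13}  [accepting]
'b' @ 3: {3,11,12,13}  [accepting]
'b' @ 4: {3,11,12,13}  [accepting]
'b' @ 5: {3,11,12,13}  [accepting]
final: {3,11,12,13}; accept 3 in set

Answer: ACCEPT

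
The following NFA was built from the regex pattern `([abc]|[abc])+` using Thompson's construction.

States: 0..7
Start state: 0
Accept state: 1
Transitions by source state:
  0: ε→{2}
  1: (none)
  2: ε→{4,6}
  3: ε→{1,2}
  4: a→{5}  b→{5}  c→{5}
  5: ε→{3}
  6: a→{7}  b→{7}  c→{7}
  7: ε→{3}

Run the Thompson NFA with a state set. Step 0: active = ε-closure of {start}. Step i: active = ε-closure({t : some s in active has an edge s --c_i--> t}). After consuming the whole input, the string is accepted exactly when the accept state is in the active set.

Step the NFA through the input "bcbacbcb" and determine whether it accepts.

Answer: ACCEPT

Trace:
S₀ = ε-closure({0}) = {0,2,4,6}
'b' @ 1: {1,2,3,4,5,6,7}  (accept∈set)
'c' @ 2: {1,2,3,4,5,6,7}  (accept∈set)
'b' @ 3: {1,2,3,4,5,6,7}  (accept∈set)
'a' @ 4: {1,2,3,4,5,6,7}  (accept∈set)
'c' @ 5: {1,2,3,4,5,6,7}  (accept∈set)
'b' @ 6: {1,2,3,4,5,6,7}  (accept∈set)
'c' @ 7: {1,2,3,4,5,6,7}  (accept∈set)
'b' @ 8: {1,2,3,4,5,6,7}  (accept∈set)
after full input: {1,2,3,4,5,6,7}  (accept=1 in)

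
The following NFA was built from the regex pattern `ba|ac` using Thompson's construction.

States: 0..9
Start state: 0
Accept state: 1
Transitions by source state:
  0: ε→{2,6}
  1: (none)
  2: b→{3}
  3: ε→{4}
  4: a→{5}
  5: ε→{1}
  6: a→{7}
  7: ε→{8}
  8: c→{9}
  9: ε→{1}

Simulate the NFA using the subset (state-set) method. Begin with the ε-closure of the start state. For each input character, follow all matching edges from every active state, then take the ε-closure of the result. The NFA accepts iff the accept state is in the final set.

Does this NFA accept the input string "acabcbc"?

Answer: REJECT

Steps:
S₀ = ε-closure({0}) = {0,2,6}
'a' @ 1: {7,8}
'c' @ 2: {1,9}  [accepting]
'a' @ 3: {}  — state set empty
rest 'bcbc' ignored (set empty)
final: {}; accept 1 not in set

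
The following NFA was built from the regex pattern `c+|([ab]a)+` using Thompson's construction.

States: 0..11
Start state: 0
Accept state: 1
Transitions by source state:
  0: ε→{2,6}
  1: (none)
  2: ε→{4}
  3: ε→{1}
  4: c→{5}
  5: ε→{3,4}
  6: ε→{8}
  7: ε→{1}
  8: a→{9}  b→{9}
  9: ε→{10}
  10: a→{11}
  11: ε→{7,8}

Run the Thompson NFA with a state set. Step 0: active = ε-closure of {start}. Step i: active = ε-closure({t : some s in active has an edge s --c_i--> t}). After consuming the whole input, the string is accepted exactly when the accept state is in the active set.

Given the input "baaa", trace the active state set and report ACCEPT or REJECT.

start: ε-closure({0}) = {0,2,4,6,8}
'b' @ 1: {9,10}
'a' @ 2: {1,7,8,11}  ✓accept
'a' @ 3: {9,10}
'a' @ 4: {1,7,8,11}  ✓accept
end set {1,7,8,11} — state 1 in

Answer: ACCEPT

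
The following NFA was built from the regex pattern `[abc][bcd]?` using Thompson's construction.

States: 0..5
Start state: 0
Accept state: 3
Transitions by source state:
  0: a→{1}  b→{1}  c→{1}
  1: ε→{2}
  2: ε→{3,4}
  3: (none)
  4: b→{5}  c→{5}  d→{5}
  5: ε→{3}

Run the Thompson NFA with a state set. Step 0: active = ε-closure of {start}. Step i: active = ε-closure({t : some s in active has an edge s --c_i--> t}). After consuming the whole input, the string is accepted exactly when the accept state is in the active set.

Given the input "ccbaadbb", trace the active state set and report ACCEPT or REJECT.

initial (ε-close {0}): {0}
'c' @ 1: {1,2,3,4}  ✓accept
'c' @ 2: {3,5}  ✓accept
'b' @ 3: {}  — no active states
rest 'aadbb' ignored (set empty)
end set {} — state 3 not in

Answer: REJECT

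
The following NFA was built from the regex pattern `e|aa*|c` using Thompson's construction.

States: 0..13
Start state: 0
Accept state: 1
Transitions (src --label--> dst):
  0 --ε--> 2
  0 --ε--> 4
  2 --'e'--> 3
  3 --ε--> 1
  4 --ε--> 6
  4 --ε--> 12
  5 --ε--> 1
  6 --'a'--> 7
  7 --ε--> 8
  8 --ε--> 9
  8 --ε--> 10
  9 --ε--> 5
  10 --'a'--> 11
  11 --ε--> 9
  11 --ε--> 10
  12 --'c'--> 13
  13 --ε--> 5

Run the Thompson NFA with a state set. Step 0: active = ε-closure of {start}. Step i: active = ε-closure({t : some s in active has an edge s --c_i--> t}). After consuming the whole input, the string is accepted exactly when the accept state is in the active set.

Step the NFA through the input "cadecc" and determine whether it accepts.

Answer: REJECT

Trace:
start: ε-closure({0}) = {0,2,4,6,12}
'c' @ 1: {1,5,13}  ✓accept
'a' @ 2: {}  — state set empty
rest 'decc' ignored (set empty)
end set {} — state 1 not in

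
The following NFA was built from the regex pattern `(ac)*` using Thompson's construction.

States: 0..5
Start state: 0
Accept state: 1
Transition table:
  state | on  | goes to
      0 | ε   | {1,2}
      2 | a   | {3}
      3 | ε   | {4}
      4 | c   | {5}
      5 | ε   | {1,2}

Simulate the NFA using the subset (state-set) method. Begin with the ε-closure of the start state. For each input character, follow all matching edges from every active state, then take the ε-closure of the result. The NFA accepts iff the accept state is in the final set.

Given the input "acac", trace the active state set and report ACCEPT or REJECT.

initial (ε-close {0}): {0,1,2}
'a' @ 1: {3,4}
'c' @ 2: {1,2,5}  (accept∈set)
'a' @ 3: {3,4}
'c' @ 4: {1,2,5}  (accept∈set)
end set {1,2,5} — state 1 in

Answer: ACCEPT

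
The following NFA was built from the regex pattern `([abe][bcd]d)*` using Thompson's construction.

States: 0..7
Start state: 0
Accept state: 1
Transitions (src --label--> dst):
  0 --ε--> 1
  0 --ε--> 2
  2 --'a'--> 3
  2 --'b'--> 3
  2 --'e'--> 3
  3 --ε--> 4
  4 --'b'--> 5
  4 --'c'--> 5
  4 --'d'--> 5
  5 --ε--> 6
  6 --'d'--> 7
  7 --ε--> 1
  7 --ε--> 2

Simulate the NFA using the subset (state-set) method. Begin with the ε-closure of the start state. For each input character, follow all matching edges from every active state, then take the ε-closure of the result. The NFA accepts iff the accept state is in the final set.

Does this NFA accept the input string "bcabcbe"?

initial (ε-close {0}): {0,1,2}
'b' @ 1: {3,4}
'c' @ 2: {5,6}
'a' @ 3: {}  — dead — no transitions
rest 'bcbe' ignored (set empty)
end set {} — state 1 not in

Answer: REJECT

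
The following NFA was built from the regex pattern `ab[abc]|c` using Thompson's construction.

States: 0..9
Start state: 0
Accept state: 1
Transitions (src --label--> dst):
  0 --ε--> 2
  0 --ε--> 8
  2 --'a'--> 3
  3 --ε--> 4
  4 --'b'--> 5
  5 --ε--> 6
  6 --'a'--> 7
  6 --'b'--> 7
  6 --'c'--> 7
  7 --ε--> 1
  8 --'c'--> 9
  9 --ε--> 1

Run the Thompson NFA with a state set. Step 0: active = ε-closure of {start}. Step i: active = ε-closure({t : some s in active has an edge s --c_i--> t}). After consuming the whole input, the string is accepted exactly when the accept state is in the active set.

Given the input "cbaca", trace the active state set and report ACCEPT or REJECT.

S₀ = ε-closure({0}) = {0,2,8}
'c' @ 1: {1,9}  [accepting]
'b' @ 2: {}  — dead — no transitions
rest 'aca' ignored (set empty)
after full input: {}  (accept=1 not in)

Answer: REJECT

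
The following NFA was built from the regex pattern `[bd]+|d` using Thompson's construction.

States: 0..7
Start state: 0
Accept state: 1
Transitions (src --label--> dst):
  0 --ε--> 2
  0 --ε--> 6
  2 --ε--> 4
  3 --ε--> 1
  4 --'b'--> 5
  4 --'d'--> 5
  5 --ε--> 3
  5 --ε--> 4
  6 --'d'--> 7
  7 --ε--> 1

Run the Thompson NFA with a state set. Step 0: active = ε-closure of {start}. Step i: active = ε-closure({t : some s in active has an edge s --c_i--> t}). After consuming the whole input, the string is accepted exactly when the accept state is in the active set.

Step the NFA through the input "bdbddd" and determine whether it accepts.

initial (ε-close {0}): {0,2,4,6}
'b' @ 1: {1,3,4,5}  (accept∈set)
'd' @ 2: {1,3,4,5}  (accept∈set)
'b' @ 3: {1,3,4,5}  (accept∈set)
'd' @ 4: {1,3,4,5}  (accept∈set)
'd' @ 5: {1,3,4,5}  (accept∈set)
'd' @ 6: {1,3,4,5}  (accept∈set)
after full input: {1,3,4,5}  (accept=1 in)

Answer: ACCEPT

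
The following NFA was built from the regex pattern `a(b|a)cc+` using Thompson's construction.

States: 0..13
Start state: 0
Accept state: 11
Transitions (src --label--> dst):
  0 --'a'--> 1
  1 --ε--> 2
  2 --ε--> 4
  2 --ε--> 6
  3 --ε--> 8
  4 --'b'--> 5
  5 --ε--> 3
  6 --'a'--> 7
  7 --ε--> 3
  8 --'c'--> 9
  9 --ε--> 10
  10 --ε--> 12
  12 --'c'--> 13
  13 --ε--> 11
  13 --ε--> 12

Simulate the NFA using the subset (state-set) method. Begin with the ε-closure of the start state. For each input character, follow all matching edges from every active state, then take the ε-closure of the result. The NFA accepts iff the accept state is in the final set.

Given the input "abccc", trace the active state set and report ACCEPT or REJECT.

Answer: ACCEPT

Derivation:
initial (ε-close {0}): {0}
'a' @ 1: {1,2,4,6}
'b' @ 2: {3,5,8}
'c' @ 3: {9,10,12}
'c' @ 4: {11,12,13}  ✓accept
'c' @ 5: {11,12,13}  ✓accept
final: {11,12,13}; accept 11 in set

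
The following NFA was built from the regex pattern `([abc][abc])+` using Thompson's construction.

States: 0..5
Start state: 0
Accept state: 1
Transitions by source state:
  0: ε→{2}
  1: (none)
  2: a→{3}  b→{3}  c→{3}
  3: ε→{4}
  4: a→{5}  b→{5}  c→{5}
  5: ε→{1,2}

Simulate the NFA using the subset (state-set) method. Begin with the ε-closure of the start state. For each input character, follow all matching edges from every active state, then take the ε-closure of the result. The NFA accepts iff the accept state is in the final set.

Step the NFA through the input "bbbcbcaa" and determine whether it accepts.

S₀ = ε-closure({0}) = {0,2}
'b' @ 1: {3,4}
'b' @ 2: {1,2,5}  [accepting]
'b' @ 3: {3,4}
'c' @ 4: {1,2,5}  [accepting]
'b' @ 5: {3,4}
'c' @ 6: {1,2,5}  [accepting]
'a' @ 7: {3,4}
'a' @ 8: {1,2,5}  [accepting]
final: {1,2,5}; accept 1 in set

Answer: ACCEPT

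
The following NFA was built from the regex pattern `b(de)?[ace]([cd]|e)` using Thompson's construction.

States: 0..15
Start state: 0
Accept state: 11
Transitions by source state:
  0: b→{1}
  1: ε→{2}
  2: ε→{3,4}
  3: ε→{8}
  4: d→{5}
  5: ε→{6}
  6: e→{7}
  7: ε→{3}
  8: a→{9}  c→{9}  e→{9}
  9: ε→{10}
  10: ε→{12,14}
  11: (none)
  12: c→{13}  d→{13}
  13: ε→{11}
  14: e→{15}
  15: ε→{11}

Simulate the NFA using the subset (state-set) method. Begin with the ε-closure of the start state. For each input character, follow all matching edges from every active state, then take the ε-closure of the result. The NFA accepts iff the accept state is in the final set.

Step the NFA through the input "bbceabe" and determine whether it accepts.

Answer: REJECT

Trace:
initial (ε-close {0}): {0}
'b' @ 1: {1,2,3,4,8}
'b' @ 2: {}  — no active states
rest 'ceabe' ignored (set empty)
final: {}; accept 11 not in set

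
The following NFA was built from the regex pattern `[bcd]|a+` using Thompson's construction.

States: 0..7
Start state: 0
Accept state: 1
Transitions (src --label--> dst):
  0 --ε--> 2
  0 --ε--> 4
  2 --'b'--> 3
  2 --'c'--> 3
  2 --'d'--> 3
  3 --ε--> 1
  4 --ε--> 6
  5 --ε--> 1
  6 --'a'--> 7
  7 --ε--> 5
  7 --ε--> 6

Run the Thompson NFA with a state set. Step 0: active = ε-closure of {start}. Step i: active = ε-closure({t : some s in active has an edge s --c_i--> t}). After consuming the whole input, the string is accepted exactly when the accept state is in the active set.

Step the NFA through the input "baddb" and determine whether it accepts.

S₀ = ε-closure({0}) = {0,2,4,6}
'b' @ 1: {1,3}  ✓accept
'a' @ 2: {}  — no active states
rest 'ddb' ignored (set empty)
after full input: {}  (accept=1 not in)

Answer: REJECT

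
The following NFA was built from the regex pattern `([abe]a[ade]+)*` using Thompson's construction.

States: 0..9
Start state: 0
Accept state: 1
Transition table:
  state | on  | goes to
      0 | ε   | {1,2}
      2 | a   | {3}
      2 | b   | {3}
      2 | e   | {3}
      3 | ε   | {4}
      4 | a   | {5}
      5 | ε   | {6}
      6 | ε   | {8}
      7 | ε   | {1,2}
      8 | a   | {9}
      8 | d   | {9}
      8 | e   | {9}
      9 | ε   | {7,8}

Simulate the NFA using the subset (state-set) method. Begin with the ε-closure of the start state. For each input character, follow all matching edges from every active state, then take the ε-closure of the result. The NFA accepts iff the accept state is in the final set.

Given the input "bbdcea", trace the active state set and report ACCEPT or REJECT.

start: ε-closure({0}) = {0,1,2}
'b' @ 1: {3,4}
'b' @ 2: {}  — no active states
rest 'dcea' ignored (set empty)
final: {}; accept 1 not in set

Answer: REJECT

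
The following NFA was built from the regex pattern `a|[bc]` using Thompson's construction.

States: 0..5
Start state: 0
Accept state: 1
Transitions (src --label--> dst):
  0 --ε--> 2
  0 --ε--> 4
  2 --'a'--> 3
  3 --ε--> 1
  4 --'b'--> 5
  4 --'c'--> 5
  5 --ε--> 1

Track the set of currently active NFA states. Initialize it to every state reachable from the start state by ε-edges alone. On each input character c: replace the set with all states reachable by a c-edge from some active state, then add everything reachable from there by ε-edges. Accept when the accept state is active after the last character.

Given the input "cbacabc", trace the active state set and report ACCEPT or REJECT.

start: ε-closure({0}) = {0,2,4}
'c' @ 1: {1,5}  (accept∈set)
'b' @ 2: {}  — dead — no transitions
rest 'acabc' ignored (set empty)
final: {}; accept 1 not in set

Answer: REJECT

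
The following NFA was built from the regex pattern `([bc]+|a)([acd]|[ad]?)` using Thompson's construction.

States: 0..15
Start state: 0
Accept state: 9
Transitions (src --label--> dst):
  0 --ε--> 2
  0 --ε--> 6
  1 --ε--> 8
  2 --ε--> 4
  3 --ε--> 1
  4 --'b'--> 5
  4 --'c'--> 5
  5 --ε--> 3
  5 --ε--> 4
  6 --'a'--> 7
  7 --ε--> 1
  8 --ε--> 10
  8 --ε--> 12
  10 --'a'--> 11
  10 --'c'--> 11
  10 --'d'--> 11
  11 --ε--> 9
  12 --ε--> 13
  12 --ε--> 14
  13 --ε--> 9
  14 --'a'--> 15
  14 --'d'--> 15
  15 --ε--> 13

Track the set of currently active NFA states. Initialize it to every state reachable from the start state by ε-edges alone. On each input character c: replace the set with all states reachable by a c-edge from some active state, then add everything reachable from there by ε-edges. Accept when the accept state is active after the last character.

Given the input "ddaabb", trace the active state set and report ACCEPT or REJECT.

initial (ε-close {0}): {0,2,4,6}
'd' @ 1: {}  — dead — no transitions
rest 'daabb' ignored (set empty)
end set {} — state 9 not in

Answer: REJECT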